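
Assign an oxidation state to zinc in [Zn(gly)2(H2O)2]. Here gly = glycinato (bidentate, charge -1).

+2

No counter-ion: the bracketed complex is neutral.
Ligand charges: 2×gly = -2; 2×H2O neutral; sum -2.
Zn + (-2) = 0 ⇒ Zn is +2.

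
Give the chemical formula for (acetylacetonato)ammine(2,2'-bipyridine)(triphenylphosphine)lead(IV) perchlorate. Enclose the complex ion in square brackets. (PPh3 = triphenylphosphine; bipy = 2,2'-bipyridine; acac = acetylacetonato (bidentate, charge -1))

Ligands: 1 triphenylphosphine (PPh3, neutral), 1 ammine (NH3, neutral), 1 2,2'-bipyridine (bipy, neutral), 1 acetylacetonato (acac, -1). Ligand charge sum = -1.
Charge balance with perchlorate (-1) requires 1 complex ion per 3 perchlorate.

[Pb(acac)(bipy)(NH3)(PPh3)](ClO4)3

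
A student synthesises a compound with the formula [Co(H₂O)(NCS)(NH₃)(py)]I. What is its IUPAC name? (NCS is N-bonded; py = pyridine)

ammineaquaisothiocyanato(pyridine)cobalt(II) iodide

The 1 iodide counter-ion carries a total charge of -1, so each complex ion is 1+.
Ligand charges: 1×aqua (neutral), 1×isothiocyanato (-1 each), 1×pyridine (neutral), 1×ammine (neutral); total -1. So Co + (-1) = 1+, giving Co = +2.
Ligands are named alphabetically: ammine before aqua before isothiocyanato before pyridine.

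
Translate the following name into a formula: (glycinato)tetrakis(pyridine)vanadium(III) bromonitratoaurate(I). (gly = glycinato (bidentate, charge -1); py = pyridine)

Cation [V…]: ligand charges -1, V(III) ⇒ ion charge 2+.
Anion [Au…]: ligand charges -2, Au(I) ⇒ ion charge 1−.

[V(gly)(py)4][AuBr(NO3)]2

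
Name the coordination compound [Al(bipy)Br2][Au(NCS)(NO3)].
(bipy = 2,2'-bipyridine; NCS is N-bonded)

(2,2'-bipyridine)dibromoaluminium(III) isothiocyanatonitratoaurate(I)

Both ions are complex: the cation is named first with the plain metal name, the anion second with the -ate form; each ion's ligands are alphabetised independently.
Aluminium is always +3 in its complexes; the cation's ligand charges sum to -2, so the complex cation is 1+.
A 1:1 salt means the anion carries the equal and opposite charge, 1−.
Anion: ligand charges sum to -2; for the ion to be 1−, Au = +1.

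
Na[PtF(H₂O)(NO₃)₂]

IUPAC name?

sodium aquafluorodinitratoplatinate(II)

The 1 sodium counter-ion carries a total charge of +1, so each complex ion is 1−.
Ligand charges: 2×nitrato (-1 each), 1×aqua (neutral), 1×fluoro (-1 each); total -3. So Pt + (-3) = 1−, giving Pt = +2.
The complex ion is anionic, so platinum takes the -ate form platinate(II).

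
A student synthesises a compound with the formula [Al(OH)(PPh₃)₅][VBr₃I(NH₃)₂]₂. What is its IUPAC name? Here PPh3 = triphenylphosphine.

Both ions are complex: the cation is named first with the plain metal name, the anion second with the -ate form; each ion's ligands are alphabetised independently.
Aluminium is always +3 in its complexes; the cation's ligand charges sum to -1, so the complex cation is 2+.
With 2 anions per cation, each anion must be 2/2 = 1−.
Anion: ligand charges sum to -4; for the ion to be 1−, V = +3.

hydroxopentakis(triphenylphosphine)aluminium(III) diamminetribromoiodovanadate(III)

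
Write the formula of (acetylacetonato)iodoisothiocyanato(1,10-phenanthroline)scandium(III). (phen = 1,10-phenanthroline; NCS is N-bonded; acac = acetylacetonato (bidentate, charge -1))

Ligands: 1 1,10-phenanthroline (phen, neutral), 1 isothiocyanato (NCS, -1), 1 acetylacetonato (acac, -1), 1 iodo (I, -1). Ligand charge sum = -3.
With Sc in oxidation state +3, the complex ion is [Sc...].

[Sc(acac)I(NCS)(phen)]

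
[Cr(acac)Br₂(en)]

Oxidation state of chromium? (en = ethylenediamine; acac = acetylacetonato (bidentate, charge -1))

+3

No counter-ion: the bracketed complex is neutral.
Ligand charges: 2×Br = -2; 1×en neutral; 1×acac = -1; sum -3.
Cr + (-3) = 0 ⇒ Cr is +3.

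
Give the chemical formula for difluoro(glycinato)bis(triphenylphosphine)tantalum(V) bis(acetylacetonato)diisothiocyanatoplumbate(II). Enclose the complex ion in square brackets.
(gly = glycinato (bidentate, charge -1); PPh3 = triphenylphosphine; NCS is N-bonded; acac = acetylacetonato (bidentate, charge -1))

Cation [Ta…]: ligand charges -3, Ta(V) ⇒ ion charge 2+.
Anion [Pb…]: ligand charges -4, Pb(II) ⇒ ion charge 2−.

[TaF2(gly)(PPh3)2][Pb(acac)2(NCS)2]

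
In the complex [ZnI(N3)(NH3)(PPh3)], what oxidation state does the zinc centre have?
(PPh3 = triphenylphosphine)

+2

No counter-ion: the bracketed complex is neutral.
Ligand charges: 1×PPh3 neutral; 1×I = -1; 1×N3 = -1; 1×NH3 neutral; sum -2.
Zn + (-2) = 0 ⇒ Zn is +2.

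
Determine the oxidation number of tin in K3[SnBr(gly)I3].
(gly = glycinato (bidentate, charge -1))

+2

3 potassium outside the brackets (+1 each) → the complex ion is 3−.
Ligand charges: 1×Br = -1; 1×gly = -1; 3×I = -3; sum -5.
Sn + (-5) = 3− ⇒ Sn is +2.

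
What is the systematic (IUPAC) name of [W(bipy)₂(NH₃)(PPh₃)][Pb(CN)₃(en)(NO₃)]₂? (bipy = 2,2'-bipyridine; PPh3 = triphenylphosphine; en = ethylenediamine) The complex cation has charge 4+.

amminebis(2,2'-bipyridine)(triphenylphosphine)tungsten(IV) tricyano(ethylenediamine)nitratoplumbate(II)

The complex cation is given as 4+; its ligand charges sum to 0, so W = +4.
With 2 anions per cation, each anion must be 4/2 = 2−.
Anion: ligand charges sum to -4; for the ion to be 2−, Pb = +2.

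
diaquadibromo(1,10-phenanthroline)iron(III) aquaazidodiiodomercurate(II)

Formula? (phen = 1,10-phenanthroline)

Cation [Fe…]: ligand charges -2, Fe(III) ⇒ ion charge 1+.
Anion [Hg…]: ligand charges -3, Hg(II) ⇒ ion charge 1−.

[FeBr2(H2O)2(phen)][Hg(H2O)I2(N3)]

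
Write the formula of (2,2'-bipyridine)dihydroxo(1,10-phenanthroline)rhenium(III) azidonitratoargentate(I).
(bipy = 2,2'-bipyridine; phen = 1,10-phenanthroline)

Cation [Re…]: ligand charges -2, Re(III) ⇒ ion charge 1+.
Anion [Ag…]: ligand charges -2, Ag(I) ⇒ ion charge 1−.
One 1+ cation balances one 1− anion.

[Re(bipy)(OH)2(phen)][Ag(N3)(NO3)]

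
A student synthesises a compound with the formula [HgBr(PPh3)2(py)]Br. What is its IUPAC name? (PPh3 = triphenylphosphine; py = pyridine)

bromo(pyridine)bis(triphenylphosphine)mercury(II) bromide

The 1 bromide counter-ion carries a total charge of -1, so each complex ion is 1+.
Ligand charges: 2×triphenylphosphine (neutral), 1×pyridine (neutral), 1×bromo (-1 each); total -1. So Hg + (-1) = 1+, giving Hg = +2.
Ligands are named alphabetically: bromo before pyridine before triphenylphosphine.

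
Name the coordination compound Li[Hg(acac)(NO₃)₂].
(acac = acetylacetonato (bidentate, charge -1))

lithium (acetylacetonato)dinitratomercurate(II)

The 1 lithium counter-ion carries a total charge of +1, so each complex ion is 1−.
Ligand charges: 2×nitrato (-1 each), 1×acetylacetonato (-1 each); total -3. So Hg + (-3) = 1−, giving Hg = +2.
Ligands are named alphabetically: acetylacetonato before nitrato.
The complex ion is anionic, so mercury takes the -ate form mercurate(II).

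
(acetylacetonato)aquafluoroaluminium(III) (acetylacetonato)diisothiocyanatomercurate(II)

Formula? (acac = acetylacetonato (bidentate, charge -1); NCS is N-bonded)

Cation [Al…]: ligand charges -2, Al(III) ⇒ ion charge 1+.
Anion [Hg…]: ligand charges -3, Hg(II) ⇒ ion charge 1−.
One 1+ cation balances one 1− anion.

[Al(acac)F(H2O)][Hg(acac)(NCS)2]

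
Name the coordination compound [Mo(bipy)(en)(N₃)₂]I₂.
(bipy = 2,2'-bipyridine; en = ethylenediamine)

The 2 iodide counter-ions carry a total charge of -2, so each complex ion is 2+.
Ligand charges: 1×2,2'-bipyridine (neutral), 2×azido (-1 each), 1×ethylenediamine (neutral); total -2. So Mo + (-2) = 2+, giving Mo = +4.
Ligands are named alphabetically: azido before bipyridine before ethylenediamine.

diazido(2,2'-bipyridine)(ethylenediamine)molybdenum(IV) iodide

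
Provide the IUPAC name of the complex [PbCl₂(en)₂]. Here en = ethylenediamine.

dichlorobis(ethylenediamine)lead(II)

There is no counter-ion, so the complex is neutral overall.
Ligand charges: 2×ethylenediamine (neutral), 2×chloro (-1 each); total -2. So Pb + (-2) = 0, giving Pb = +2.
Ligands are named alphabetically: chloro before ethylenediamine.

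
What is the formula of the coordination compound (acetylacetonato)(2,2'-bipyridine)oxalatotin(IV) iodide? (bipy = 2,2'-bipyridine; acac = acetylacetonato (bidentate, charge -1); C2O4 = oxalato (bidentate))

[Sn(acac)(bipy)(C2O4)]I

Ligands: 1 2,2'-bipyridine (bipy, neutral), 1 acetylacetonato (acac, -1), 1 oxalato (C2O4, -2). Ligand charge sum = -3.
Charge balance with iodide (-1) requires 1 complex ion per 1 iodide.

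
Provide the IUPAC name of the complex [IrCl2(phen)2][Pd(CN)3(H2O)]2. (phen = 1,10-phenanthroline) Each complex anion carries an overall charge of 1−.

Both ions are complex: the cation is named first with the plain metal name, the anion second with the -ate form; each ion's ligands are alphabetised independently.
The complex anion is given as 1−; its ligand charges sum to -3, so Pd = +2.
With 2 anions per cation, the cation must be 2×1 = 2+.
Cation: ligand charges sum to -2; for the ion to be 2+, Ir = +4.

dichlorobis(1,10-phenanthroline)iridium(IV) aquatricyanopalladate(II)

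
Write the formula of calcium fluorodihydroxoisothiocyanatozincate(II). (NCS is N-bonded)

Ligands: 1 isothiocyanato (NCS, -1), 2 hydroxo (OH, -1), 1 fluoro (F, -1). Ligand charge sum = -4.
With Zn in oxidation state +2, the complex ion is [Zn...]^2−.
Charge balance with calcium (+2) requires 1 complex ion per 1 calcium.

Ca[ZnF(NCS)(OH)2]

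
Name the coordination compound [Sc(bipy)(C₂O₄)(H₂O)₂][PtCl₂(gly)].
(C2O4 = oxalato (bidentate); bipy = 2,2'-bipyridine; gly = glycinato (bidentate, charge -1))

diaqua(2,2'-bipyridine)oxalatoscandium(III) dichloro(glycinato)platinate(II)

Both ions are complex: the cation is named first with the plain metal name, the anion second with the -ate form; each ion's ligands are alphabetised independently.
Scandium is always +3 in its complexes; the cation's ligand charges sum to -2, so the complex cation is 1+.
A 1:1 salt means the anion carries the equal and opposite charge, 1−.
Anion: ligand charges sum to -3; for the ion to be 1−, Pt = +2.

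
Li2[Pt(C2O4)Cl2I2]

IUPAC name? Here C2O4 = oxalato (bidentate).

lithium dichlorodiiodooxalatoplatinate(IV)

The 2 lithium counter-ions carry a total charge of +2, so each complex ion is 2−.
Ligand charges: 2×iodo (-1 each), 2×chloro (-1 each), 1×oxalato (-2 each); total -6. So Pt + (-6) = 2−, giving Pt = +4.
Ligands are named alphabetically: chloro before iodo before oxalato.
The complex ion is anionic, so platinum takes the -ate form platinate(IV).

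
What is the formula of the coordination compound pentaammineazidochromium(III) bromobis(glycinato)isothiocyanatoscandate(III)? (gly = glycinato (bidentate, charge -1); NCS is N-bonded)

[Cr(N3)(NH3)5][ScBr(gly)2(NCS)]2

Cation [Cr…]: ligand charges -1, Cr(III) ⇒ ion charge 2+.
Anion [Sc…]: ligand charges -4, Sc(III) ⇒ ion charge 1−.
One 2+ cation requires 2 of the 1− anion.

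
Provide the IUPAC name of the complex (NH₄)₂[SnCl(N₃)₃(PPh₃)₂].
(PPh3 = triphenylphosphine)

ammonium triazidochlorobis(triphenylphosphine)stannate(II)

The 2 ammonium counter-ions carry a total charge of +2, so each complex ion is 2−.
Ligand charges: 3×azido (-1 each), 1×chloro (-1 each), 2×triphenylphosphine (neutral); total -4. So Sn + (-4) = 2−, giving Sn = +2.
Ligands are named alphabetically: azido before chloro before triphenylphosphine.
The complex ion is anionic, so tin takes the -ate form stannate(II).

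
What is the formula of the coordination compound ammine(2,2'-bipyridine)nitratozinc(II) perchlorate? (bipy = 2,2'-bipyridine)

[Zn(bipy)(NH3)(NO3)]ClO4

Ligands: 1 2,2'-bipyridine (bipy, neutral), 1 ammine (NH3, neutral), 1 nitrato (NO3, -1). Ligand charge sum = -1.
With Zn in oxidation state +2, the complex ion is [Zn...]^1+.
Charge balance with perchlorate (-1) requires 1 complex ion per 1 perchlorate.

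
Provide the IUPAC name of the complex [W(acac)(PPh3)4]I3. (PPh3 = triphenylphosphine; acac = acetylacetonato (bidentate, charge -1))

(acetylacetonato)tetrakis(triphenylphosphine)tungsten(IV) iodide

The 3 iodide counter-ions carry a total charge of -3, so each complex ion is 3+.
Ligand charges: 4×triphenylphosphine (neutral), 1×acetylacetonato (-1 each); total -1. So W + (-1) = 3+, giving W = +4.
Ligands are named alphabetically: acetylacetonato before triphenylphosphine.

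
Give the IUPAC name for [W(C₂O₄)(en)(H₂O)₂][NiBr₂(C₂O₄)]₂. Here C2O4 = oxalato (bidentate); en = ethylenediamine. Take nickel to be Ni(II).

diaqua(ethylenediamine)oxalatotungsten(VI) dibromooxalatonickelate(II)

Both ions are complex: the cation is named first with the plain metal name, the anion second with the -ate form; each ion's ligands are alphabetised independently.
Ni is given as +2; the anion's ligand charges sum to -4, so the complex anion is 2−.
With 2 anions per cation, the cation must be 2×2 = 4+.
Cation: ligand charges sum to -2; for the ion to be 4+, W = +6.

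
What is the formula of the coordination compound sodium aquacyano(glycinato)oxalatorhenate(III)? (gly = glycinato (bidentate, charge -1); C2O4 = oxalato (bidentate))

Na[Re(C2O4)(CN)(gly)(H2O)]

Ligands: 1 aqua (H2O, neutral), 1 glycinato (gly, -1), 1 oxalato (C2O4, -2), 1 cyano (CN, -1). Ligand charge sum = -4.
With Re in oxidation state +3, the complex ion is [Re...]^1−.
Charge balance with sodium (+1) requires 1 complex ion per 1 sodium.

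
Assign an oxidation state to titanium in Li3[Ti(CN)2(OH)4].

3 lithium outside the brackets (+1 each) → the complex ion is 3−.
Ligand charges: 4×OH = -4; 2×CN = -2; sum -6.
Ti + (-6) = 3− ⇒ Ti is +3.

+3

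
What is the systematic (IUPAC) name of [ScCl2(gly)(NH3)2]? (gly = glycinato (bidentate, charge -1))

diamminedichloro(glycinato)scandium(III)

There is no counter-ion, so the complex is neutral overall.
Ligand charges: 2×chloro (-1 each), 2×ammine (neutral), 1×glycinato (-1 each); total -3. So Sc + (-3) = 0, giving Sc = +3.
Ligands are named alphabetically: ammine before chloro before glycinato.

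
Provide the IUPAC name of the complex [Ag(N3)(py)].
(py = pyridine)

There is no counter-ion, so the complex is neutral overall.
Ligand charges: 1×pyridine (neutral), 1×azido (-1 each); total -1. So Ag + (-1) = 0, giving Ag = +1.
Ligands are named alphabetically: azido before pyridine.

azido(pyridine)silver(I)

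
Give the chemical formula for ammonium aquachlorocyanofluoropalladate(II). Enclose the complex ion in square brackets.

NH4[PdCl(CN)F(H2O)]

Ligands: 1 aqua (H2O, neutral), 1 chloro (Cl, -1), 1 cyano (CN, -1), 1 fluoro (F, -1). Ligand charge sum = -3.
With Pd in oxidation state +2, the complex ion is [Pd...]^1−.
Charge balance with ammonium (+1) requires 1 complex ion per 1 ammonium.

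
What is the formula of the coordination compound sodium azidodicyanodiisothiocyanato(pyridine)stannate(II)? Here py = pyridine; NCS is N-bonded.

Ligands: 1 azido (N3, -1), 1 pyridine (py, neutral), 2 cyano (CN, -1), 2 isothiocyanato (NCS, -1). Ligand charge sum = -5.
With Sn in oxidation state +2, the complex ion is [Sn...]^3−.
Charge balance with sodium (+1) requires 1 complex ion per 3 sodium.

Na3[Sn(CN)2(N3)(NCS)2(py)]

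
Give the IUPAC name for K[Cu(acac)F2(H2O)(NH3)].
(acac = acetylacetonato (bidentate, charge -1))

potassium (acetylacetonato)ammineaquadifluorocuprate(II)

The 1 potassium counter-ion carries a total charge of +1, so each complex ion is 1−.
Ligand charges: 2×fluoro (-1 each), 1×ammine (neutral), 1×acetylacetonato (-1 each), 1×aqua (neutral); total -3. So Cu + (-3) = 1−, giving Cu = +2.
The complex ion is anionic, so copper takes the -ate form cuprate(II).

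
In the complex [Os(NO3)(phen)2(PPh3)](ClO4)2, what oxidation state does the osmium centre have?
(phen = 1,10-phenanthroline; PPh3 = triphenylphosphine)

+3

2 perchlorate outside the brackets (-1 each) → the complex ion is 2+.
Ligand charges: 2×phen neutral; 1×NO3 = -1; 1×PPh3 neutral; sum -1.
Os + (-1) = 2+ ⇒ Os is +3.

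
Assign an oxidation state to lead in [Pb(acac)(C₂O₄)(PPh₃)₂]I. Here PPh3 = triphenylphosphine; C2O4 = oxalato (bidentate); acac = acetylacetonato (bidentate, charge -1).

+4

1 iodide outside the brackets (-1 each) → the complex ion is 1+.
Ligand charges: 2×PPh3 neutral; 1×C2O4 = -2; 1×acac = -1; sum -3.
Pb + (-3) = 1+ ⇒ Pb is +4.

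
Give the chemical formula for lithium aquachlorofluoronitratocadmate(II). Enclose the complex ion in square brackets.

Li[CdClF(H2O)(NO3)]

Ligands: 1 fluoro (F, -1), 1 nitrato (NO3, -1), 1 chloro (Cl, -1), 1 aqua (H2O, neutral). Ligand charge sum = -3.
With Cd in oxidation state +2, the complex ion is [Cd...]^1−.
Charge balance with lithium (+1) requires 1 complex ion per 1 lithium.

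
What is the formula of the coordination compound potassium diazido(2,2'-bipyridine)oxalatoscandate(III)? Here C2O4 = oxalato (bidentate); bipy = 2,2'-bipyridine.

Ligands: 1 oxalato (C2O4, -2), 2 azido (N3, -1), 1 2,2'-bipyridine (bipy, neutral). Ligand charge sum = -4.
Charge balance with potassium (+1) requires 1 complex ion per 1 potassium.

K[Sc(bipy)(C2O4)(N3)2]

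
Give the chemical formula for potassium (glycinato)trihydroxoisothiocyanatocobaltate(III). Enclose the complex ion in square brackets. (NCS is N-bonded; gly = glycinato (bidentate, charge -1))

K2[Co(gly)(NCS)(OH)3]

Ligands: 1 isothiocyanato (NCS, -1), 1 glycinato (gly, -1), 3 hydroxo (OH, -1). Ligand charge sum = -5.
With Co in oxidation state +3, the complex ion is [Co...]^2−.
Charge balance with potassium (+1) requires 1 complex ion per 2 potassium.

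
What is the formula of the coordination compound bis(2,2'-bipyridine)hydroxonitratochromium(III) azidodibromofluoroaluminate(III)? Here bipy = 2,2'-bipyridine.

Cation [Cr…]: ligand charges -2, Cr(III) ⇒ ion charge 1+.
Anion [Al…]: ligand charges -4, Al(III) ⇒ ion charge 1−.

[Cr(bipy)2(NO3)(OH)][AlBr2F(N3)]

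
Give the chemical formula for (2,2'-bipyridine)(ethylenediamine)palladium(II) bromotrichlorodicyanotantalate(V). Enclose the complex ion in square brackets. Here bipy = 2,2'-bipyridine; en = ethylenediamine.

[Pd(bipy)(en)][TaBrCl3(CN)2]2

Cation [Pd…]: ligand charges 0, Pd(II) ⇒ ion charge 2+.
Anion [Ta…]: ligand charges -6, Ta(V) ⇒ ion charge 1−.
One 2+ cation requires 2 of the 1− anion.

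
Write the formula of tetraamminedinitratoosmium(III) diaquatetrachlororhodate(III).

Cation [Os…]: ligand charges -2, Os(III) ⇒ ion charge 1+.
Anion [Rh…]: ligand charges -4, Rh(III) ⇒ ion charge 1−.
One 1+ cation balances one 1− anion.

[Os(NH3)4(NO3)2][RhCl4(H2O)2]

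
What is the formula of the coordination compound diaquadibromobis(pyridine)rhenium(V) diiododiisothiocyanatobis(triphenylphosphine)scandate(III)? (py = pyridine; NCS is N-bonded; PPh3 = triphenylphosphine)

Cation [Re…]: ligand charges -2, Re(V) ⇒ ion charge 3+.
Anion [Sc…]: ligand charges -4, Sc(III) ⇒ ion charge 1−.
One 3+ cation requires 3 of the 1− anion.

[ReBr2(H2O)2(py)2][ScI2(NCS)2(PPh3)2]3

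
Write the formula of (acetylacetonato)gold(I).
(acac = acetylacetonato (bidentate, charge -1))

[Au(acac)]

Ligands: 1 acetylacetonato (acac, -1). Ligand charge sum = -1.
With Au in oxidation state +1, the complex ion is [Au...].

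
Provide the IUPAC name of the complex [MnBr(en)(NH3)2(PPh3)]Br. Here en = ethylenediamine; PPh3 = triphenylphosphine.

The 1 bromide counter-ion carries a total charge of -1, so each complex ion is 1+.
Ligand charges: 2×ammine (neutral), 1×bromo (-1 each), 1×ethylenediamine (neutral), 1×triphenylphosphine (neutral); total -1. So Mn + (-1) = 1+, giving Mn = +2.
Ligands are named alphabetically: ammine before bromo before ethylenediamine before triphenylphosphine.

diamminebromo(ethylenediamine)(triphenylphosphine)manganese(II) bromide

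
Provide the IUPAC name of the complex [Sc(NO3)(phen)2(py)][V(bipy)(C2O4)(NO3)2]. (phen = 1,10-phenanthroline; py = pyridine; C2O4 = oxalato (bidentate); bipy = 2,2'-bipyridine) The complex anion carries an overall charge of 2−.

nitratobis(1,10-phenanthroline)(pyridine)scandium(III) (2,2'-bipyridine)dinitratooxalatovanadate(II)

The complex anion is given as 2−; its ligand charges sum to -4, so V = +2.
A 1:1 salt means the cation carries the equal and opposite charge, 2+.
Cation: ligand charges sum to -1; for the ion to be 2+, Sc = +3.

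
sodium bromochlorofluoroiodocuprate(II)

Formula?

Na2[CuBrClFI]

Ligands: 1 chloro (Cl, -1), 1 iodo (I, -1), 1 fluoro (F, -1), 1 bromo (Br, -1). Ligand charge sum = -4.
With Cu in oxidation state +2, the complex ion is [Cu...]^2−.
Charge balance with sodium (+1) requires 1 complex ion per 2 sodium.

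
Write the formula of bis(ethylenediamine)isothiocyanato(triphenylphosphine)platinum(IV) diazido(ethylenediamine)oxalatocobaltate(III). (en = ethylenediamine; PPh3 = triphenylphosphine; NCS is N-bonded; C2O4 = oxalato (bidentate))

Cation [Pt…]: ligand charges -1, Pt(IV) ⇒ ion charge 3+.
Anion [Co…]: ligand charges -4, Co(III) ⇒ ion charge 1−.

[Pt(en)2(NCS)(PPh3)][Co(C2O4)(en)(N3)2]3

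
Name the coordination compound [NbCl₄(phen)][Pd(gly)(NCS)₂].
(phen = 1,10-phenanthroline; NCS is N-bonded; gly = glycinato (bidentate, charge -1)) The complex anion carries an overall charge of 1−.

Both ions are complex: the cation is named first with the plain metal name, the anion second with the -ate form; each ion's ligands are alphabetised independently.
The complex anion is given as 1−; its ligand charges sum to -3, so Pd = +2.
A 1:1 salt means the cation carries the equal and opposite charge, 1+.
Cation: ligand charges sum to -4; for the ion to be 1+, Nb = +5.

tetrachloro(1,10-phenanthroline)niobium(V) (glycinato)diisothiocyanatopalladate(II)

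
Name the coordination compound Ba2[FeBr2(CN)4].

barium dibromotetracyanoferrate(II)

The 2 barium counter-ions carry a total charge of +4, so each complex ion is 4−.
Ligand charges: 2×bromo (-1 each), 4×cyano (-1 each); total -6. So Fe + (-6) = 4−, giving Fe = +2.
The complex ion is anionic, so iron takes the -ate form ferrate(II).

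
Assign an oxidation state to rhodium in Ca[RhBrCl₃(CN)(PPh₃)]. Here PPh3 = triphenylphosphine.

1 calcium outside the brackets (+2 each) → the complex ion is 2−.
Ligand charges: 1×Br = -1; 3×Cl = -3; 1×CN = -1; 1×PPh3 neutral; sum -5.
Rh + (-5) = 2− ⇒ Rh is +3.

+3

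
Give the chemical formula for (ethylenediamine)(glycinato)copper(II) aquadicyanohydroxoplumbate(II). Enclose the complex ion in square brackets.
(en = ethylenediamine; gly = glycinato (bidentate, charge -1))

Cation [Cu…]: ligand charges -1, Cu(II) ⇒ ion charge 1+.
Anion [Pb…]: ligand charges -3, Pb(II) ⇒ ion charge 1−.

[Cu(en)(gly)][Pb(CN)2(H2O)(OH)]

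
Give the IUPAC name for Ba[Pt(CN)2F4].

The 1 barium counter-ion carries a total charge of +2, so each complex ion is 2−.
Ligand charges: 2×cyano (-1 each), 4×fluoro (-1 each); total -6. So Pt + (-6) = 2−, giving Pt = +4.
Ligands are named alphabetically: cyano before fluoro.
The complex ion is anionic, so platinum takes the -ate form platinate(IV).

barium dicyanotetrafluoroplatinate(IV)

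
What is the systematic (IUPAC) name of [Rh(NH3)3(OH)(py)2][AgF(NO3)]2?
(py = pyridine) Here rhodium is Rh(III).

Both ions are complex: the cation is named first with the plain metal name, the anion second with the -ate form; each ion's ligands are alphabetised independently.
Rh is given as +3; the cation's ligand charges sum to -1, so the complex cation is 2+.
With 2 anions per cation, each anion must be 2/2 = 1−.
Anion: ligand charges sum to -2; for the ion to be 1−, Ag = +1.

triamminehydroxobis(pyridine)rhodium(III) fluoronitratoargentate(I)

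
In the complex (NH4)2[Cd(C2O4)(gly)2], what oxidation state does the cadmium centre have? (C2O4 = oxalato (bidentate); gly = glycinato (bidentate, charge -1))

+2

2 ammonium outside the brackets (+1 each) → the complex ion is 2−.
Ligand charges: 1×C2O4 = -2; 2×gly = -2; sum -4.
Cd + (-4) = 2− ⇒ Cd is +2.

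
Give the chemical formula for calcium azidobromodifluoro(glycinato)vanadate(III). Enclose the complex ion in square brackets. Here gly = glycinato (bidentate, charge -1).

Ligands: 1 azido (N3, -1), 1 glycinato (gly, -1), 2 fluoro (F, -1), 1 bromo (Br, -1). Ligand charge sum = -5.
Charge balance with calcium (+2) requires 1 complex ion per 1 calcium.

Ca[VBrF2(gly)(N3)]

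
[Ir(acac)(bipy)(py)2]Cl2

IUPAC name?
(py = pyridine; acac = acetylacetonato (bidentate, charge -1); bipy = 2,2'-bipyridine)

The 2 chloride counter-ions carry a total charge of -2, so each complex ion is 2+.
Ligand charges: 2×pyridine (neutral), 1×acetylacetonato (-1 each), 1×2,2'-bipyridine (neutral); total -1. So Ir + (-1) = 2+, giving Ir = +3.
Ligands are named alphabetically: acetylacetonato before bipyridine before pyridine.

(acetylacetonato)(2,2'-bipyridine)bis(pyridine)iridium(III) chloride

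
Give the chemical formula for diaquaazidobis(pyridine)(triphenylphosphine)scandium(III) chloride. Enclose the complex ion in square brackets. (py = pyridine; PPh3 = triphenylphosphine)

[Sc(H2O)2(N3)(PPh3)(py)2]Cl2

Ligands: 1 azido (N3, -1), 2 pyridine (py, neutral), 2 aqua (H2O, neutral), 1 triphenylphosphine (PPh3, neutral). Ligand charge sum = -1.
With Sc in oxidation state +3, the complex ion is [Sc...]^2+.
Charge balance with chloride (-1) requires 1 complex ion per 2 chloride.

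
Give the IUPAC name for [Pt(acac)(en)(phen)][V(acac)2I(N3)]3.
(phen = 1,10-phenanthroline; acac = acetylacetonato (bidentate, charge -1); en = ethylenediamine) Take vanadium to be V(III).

Both ions are complex: the cation is named first with the plain metal name, the anion second with the -ate form; each ion's ligands are alphabetised independently.
V is given as +3; the anion's ligand charges sum to -4, so the complex anion is 1−.
With 3 anions per cation, the cation must be 3×1 = 3+.
Cation: ligand charges sum to -1; for the ion to be 3+, Pt = +4.

(acetylacetonato)(ethylenediamine)(1,10-phenanthroline)platinum(IV) bis(acetylacetonato)azidoiodovanadate(III)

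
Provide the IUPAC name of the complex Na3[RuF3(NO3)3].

sodium trifluorotrinitratoruthenate(III)

The 3 sodium counter-ions carry a total charge of +3, so each complex ion is 3−.
Ligand charges: 3×fluoro (-1 each), 3×nitrato (-1 each); total -6. So Ru + (-6) = 3−, giving Ru = +3.
Ligands are named alphabetically: fluoro before nitrato.
The complex ion is anionic, so ruthenium takes the -ate form ruthenate(III).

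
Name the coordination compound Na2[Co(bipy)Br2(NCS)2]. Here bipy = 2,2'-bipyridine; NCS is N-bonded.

The 2 sodium counter-ions carry a total charge of +2, so each complex ion is 2−.
Ligand charges: 1×2,2'-bipyridine (neutral), 2×bromo (-1 each), 2×isothiocyanato (-1 each); total -4. So Co + (-4) = 2−, giving Co = +2.
Ligands are named alphabetically: bipyridine before bromo before isothiocyanato.
The complex ion is anionic, so cobalt takes the -ate form cobaltate(II).

sodium (2,2'-bipyridine)dibromodiisothiocyanatocobaltate(II)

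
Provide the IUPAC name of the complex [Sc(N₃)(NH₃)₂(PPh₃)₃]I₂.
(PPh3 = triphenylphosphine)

diammineazidotris(triphenylphosphine)scandium(III) iodide

The 2 iodide counter-ions carry a total charge of -2, so each complex ion is 2+.
Ligand charges: 3×triphenylphosphine (neutral), 1×azido (-1 each), 2×ammine (neutral); total -1. So Sc + (-1) = 2+, giving Sc = +3.
Ligands are named alphabetically: ammine before azido before triphenylphosphine.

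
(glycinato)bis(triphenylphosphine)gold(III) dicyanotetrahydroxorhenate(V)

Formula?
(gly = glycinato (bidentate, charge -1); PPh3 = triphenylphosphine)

Cation [Au…]: ligand charges -1, Au(III) ⇒ ion charge 2+.
Anion [Re…]: ligand charges -6, Re(V) ⇒ ion charge 1−.

[Au(gly)(PPh3)2][Re(CN)2(OH)4]2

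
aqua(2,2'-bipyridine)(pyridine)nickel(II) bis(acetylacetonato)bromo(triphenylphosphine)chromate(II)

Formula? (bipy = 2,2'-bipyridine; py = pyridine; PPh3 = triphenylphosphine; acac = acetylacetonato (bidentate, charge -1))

[Ni(bipy)(H2O)(py)][Cr(acac)2Br(PPh3)]2

Cation [Ni…]: ligand charges 0, Ni(II) ⇒ ion charge 2+.
Anion [Cr…]: ligand charges -3, Cr(II) ⇒ ion charge 1−.
One 2+ cation requires 2 of the 1− anion.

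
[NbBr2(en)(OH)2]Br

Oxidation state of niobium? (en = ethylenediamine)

+5

1 bromide outside the brackets (-1 each) → the complex ion is 1+.
Ligand charges: 1×en neutral; 2×Br = -2; 2×OH = -2; sum -4.
Nb + (-4) = 1+ ⇒ Nb is +5.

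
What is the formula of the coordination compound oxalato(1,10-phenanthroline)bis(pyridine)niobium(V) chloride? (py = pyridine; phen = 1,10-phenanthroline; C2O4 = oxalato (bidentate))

[Nb(C2O4)(phen)(py)2]Cl3

Ligands: 2 pyridine (py, neutral), 1 1,10-phenanthroline (phen, neutral), 1 oxalato (C2O4, -2). Ligand charge sum = -2.
With Nb in oxidation state +5, the complex ion is [Nb...]^3+.
Charge balance with chloride (-1) requires 1 complex ion per 3 chloride.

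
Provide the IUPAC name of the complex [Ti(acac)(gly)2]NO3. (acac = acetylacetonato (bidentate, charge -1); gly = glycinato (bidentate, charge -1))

(acetylacetonato)bis(glycinato)titanium(IV) nitrate

The 1 nitrate counter-ion carries a total charge of -1, so each complex ion is 1+.
Ligand charges: 1×acetylacetonato (-1 each), 2×glycinato (-1 each); total -3. So Ti + (-3) = 1+, giving Ti = +4.
Ligands are named alphabetically: acetylacetonato before glycinato.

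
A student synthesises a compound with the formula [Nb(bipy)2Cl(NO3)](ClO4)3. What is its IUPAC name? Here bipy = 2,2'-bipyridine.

bis(2,2'-bipyridine)chloronitratoniobium(V) perchlorate

The 3 perchlorate counter-ions carry a total charge of -3, so each complex ion is 3+.
Ligand charges: 1×nitrato (-1 each), 1×chloro (-1 each), 2×2,2'-bipyridine (neutral); total -2. So Nb + (-2) = 3+, giving Nb = +5.
Ligands are named alphabetically: bipyridine before chloro before nitrato.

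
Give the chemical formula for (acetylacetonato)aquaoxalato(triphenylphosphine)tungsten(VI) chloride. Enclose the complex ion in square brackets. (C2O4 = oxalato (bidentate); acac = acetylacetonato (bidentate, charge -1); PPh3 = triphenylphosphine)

[W(acac)(C2O4)(H2O)(PPh3)]Cl3

Ligands: 1 aqua (H2O, neutral), 1 oxalato (C2O4, -2), 1 acetylacetonato (acac, -1), 1 triphenylphosphine (PPh3, neutral). Ligand charge sum = -3.
With W in oxidation state +6, the complex ion is [W...]^3+.
Charge balance with chloride (-1) requires 1 complex ion per 3 chloride.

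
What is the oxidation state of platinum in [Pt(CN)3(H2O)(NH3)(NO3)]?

No counter-ion: the bracketed complex is neutral.
Ligand charges: 1×NH3 neutral; 3×CN = -3; 1×H2O neutral; 1×NO3 = -1; sum -4.
Pt + (-4) = 0 ⇒ Pt is +4.

+4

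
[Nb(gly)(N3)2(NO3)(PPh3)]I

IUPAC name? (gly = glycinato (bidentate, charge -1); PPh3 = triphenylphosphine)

The 1 iodide counter-ion carries a total charge of -1, so each complex ion is 1+.
Ligand charges: 1×nitrato (-1 each), 1×glycinato (-1 each), 2×azido (-1 each), 1×triphenylphosphine (neutral); total -4. So Nb + (-4) = 1+, giving Nb = +5.
Ligands are named alphabetically: azido before glycinato before nitrato before triphenylphosphine.

diazido(glycinato)nitrato(triphenylphosphine)niobium(V) iodide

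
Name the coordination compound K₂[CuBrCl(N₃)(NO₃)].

potassium azidobromochloronitratocuprate(II)

The 2 potassium counter-ions carry a total charge of +2, so each complex ion is 2−.
Ligand charges: 1×bromo (-1 each), 1×chloro (-1 each), 1×nitrato (-1 each), 1×azido (-1 each); total -4. So Cu + (-4) = 2−, giving Cu = +2.
Ligands are named alphabetically: azido before bromo before chloro before nitrato.
The complex ion is anionic, so copper takes the -ate form cuprate(II).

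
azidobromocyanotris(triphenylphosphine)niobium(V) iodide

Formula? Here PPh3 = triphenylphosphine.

[NbBr(CN)(N3)(PPh3)3]I2

Ligands: 3 triphenylphosphine (PPh3, neutral), 1 bromo (Br, -1), 1 azido (N3, -1), 1 cyano (CN, -1). Ligand charge sum = -3.
With Nb in oxidation state +5, the complex ion is [Nb...]^2+.
Charge balance with iodide (-1) requires 1 complex ion per 2 iodide.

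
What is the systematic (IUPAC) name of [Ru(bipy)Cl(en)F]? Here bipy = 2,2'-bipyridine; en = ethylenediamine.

There is no counter-ion, so the complex is neutral overall.
Ligand charges: 1×chloro (-1 each), 1×2,2'-bipyridine (neutral), 1×fluoro (-1 each), 1×ethylenediamine (neutral); total -2. So Ru + (-2) = 0, giving Ru = +2.
Ligands are named alphabetically: bipyridine before chloro before ethylenediamine before fluoro.

(2,2'-bipyridine)chloro(ethylenediamine)fluororuthenium(II)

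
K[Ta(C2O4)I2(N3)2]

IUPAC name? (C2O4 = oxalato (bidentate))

potassium diazidodiiodooxalatotantalate(V)

The 1 potassium counter-ion carries a total charge of +1, so each complex ion is 1−.
Ligand charges: 1×oxalato (-2 each), 2×azido (-1 each), 2×iodo (-1 each); total -6. So Ta + (-6) = 1−, giving Ta = +5.
The complex ion is anionic, so tantalum takes the -ate form tantalate(V).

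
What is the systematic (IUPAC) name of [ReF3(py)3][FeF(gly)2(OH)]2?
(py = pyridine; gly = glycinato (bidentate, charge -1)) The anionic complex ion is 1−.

Both ions are complex: the cation is named first with the plain metal name, the anion second with the -ate form; each ion's ligands are alphabetised independently.
The complex anion is given as 1−; its ligand charges sum to -4, so Fe = +3.
With 2 anions per cation, the cation must be 2×1 = 2+.
Cation: ligand charges sum to -3; for the ion to be 2+, Re = +5.

trifluorotris(pyridine)rhenium(V) fluorobis(glycinato)hydroxoferrate(III)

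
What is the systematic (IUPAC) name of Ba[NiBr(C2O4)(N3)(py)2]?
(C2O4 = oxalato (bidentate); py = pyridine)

The 1 barium counter-ion carries a total charge of +2, so each complex ion is 2−.
Ligand charges: 1×oxalato (-2 each), 1×azido (-1 each), 1×bromo (-1 each), 2×pyridine (neutral); total -4. So Ni + (-4) = 2−, giving Ni = +2.
Ligands are named alphabetically: azido before bromo before oxalato before pyridine.
The complex ion is anionic, so nickel takes the -ate form nickelate(II).

barium azidobromooxalatobis(pyridine)nickelate(II)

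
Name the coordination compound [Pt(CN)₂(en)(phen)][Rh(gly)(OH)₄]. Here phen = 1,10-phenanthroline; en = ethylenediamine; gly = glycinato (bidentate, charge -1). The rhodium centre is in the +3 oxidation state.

Both ions are complex: the cation is named first with the plain metal name, the anion second with the -ate form; each ion's ligands are alphabetised independently.
Rh is given as +3; the anion's ligand charges sum to -5, so the complex anion is 2−.
A 1:1 salt means the cation carries the equal and opposite charge, 2+.
Cation: ligand charges sum to -2; for the ion to be 2+, Pt = +4.

dicyano(ethylenediamine)(1,10-phenanthroline)platinum(IV) (glycinato)tetrahydroxorhodate(III)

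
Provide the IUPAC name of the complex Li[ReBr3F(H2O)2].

lithium diaquatribromofluororhenate(III)

The 1 lithium counter-ion carries a total charge of +1, so each complex ion is 1−.
Ligand charges: 3×bromo (-1 each), 1×fluoro (-1 each), 2×aqua (neutral); total -4. So Re + (-4) = 1−, giving Re = +3.
Ligands are named alphabetically: aqua before bromo before fluoro.
The complex ion is anionic, so rhenium takes the -ate form rhenate(III).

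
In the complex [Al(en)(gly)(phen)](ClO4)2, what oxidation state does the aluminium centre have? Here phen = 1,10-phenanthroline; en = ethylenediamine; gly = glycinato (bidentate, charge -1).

2 perchlorate outside the brackets (-1 each) → the complex ion is 2+.
Ligand charges: 1×phen neutral; 1×en neutral; 1×gly = -1; sum -1.
Al + (-1) = 2+ ⇒ Al is +3.

+3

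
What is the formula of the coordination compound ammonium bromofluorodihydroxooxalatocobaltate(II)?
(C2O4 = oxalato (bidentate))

Ligands: 2 hydroxo (OH, -1), 1 fluoro (F, -1), 1 bromo (Br, -1), 1 oxalato (C2O4, -2). Ligand charge sum = -6.
Charge balance with ammonium (+1) requires 1 complex ion per 4 ammonium.

(NH4)4[CoBr(C2O4)F(OH)2]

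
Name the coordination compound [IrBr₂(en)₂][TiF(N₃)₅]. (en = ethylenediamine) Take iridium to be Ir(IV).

Both ions are complex: the cation is named first with the plain metal name, the anion second with the -ate form; each ion's ligands are alphabetised independently.
Ir is given as +4; the cation's ligand charges sum to -2, so the complex cation is 2+.
A 1:1 salt means the anion carries the equal and opposite charge, 2−.
Anion: ligand charges sum to -6; for the ion to be 2−, Ti = +4.

dibromobis(ethylenediamine)iridium(IV) pentaazidofluorotitanate(IV)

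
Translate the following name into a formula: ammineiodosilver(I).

Ligands: 1 iodo (I, -1), 1 ammine (NH3, neutral). Ligand charge sum = -1.
With Ag in oxidation state +1, the complex ion is [Ag...].

[AgI(NH3)]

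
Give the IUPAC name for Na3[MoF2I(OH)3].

sodium difluorotrihydroxoiodomolybdate(III)

The 3 sodium counter-ions carry a total charge of +3, so each complex ion is 3−.
Ligand charges: 1×iodo (-1 each), 2×fluoro (-1 each), 3×hydroxo (-1 each); total -6. So Mo + (-6) = 3−, giving Mo = +3.
Ligands are named alphabetically: fluoro before hydroxo before iodo.
The complex ion is anionic, so molybdenum takes the -ate form molybdate(III).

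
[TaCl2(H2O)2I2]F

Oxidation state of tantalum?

1 fluoride outside the brackets (-1 each) → the complex ion is 1+.
Ligand charges: 2×H2O neutral; 2×Cl = -2; 2×I = -2; sum -4.
Ta + (-4) = 1+ ⇒ Ta is +5.

+5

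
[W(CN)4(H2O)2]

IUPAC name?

diaquatetracyanotungsten(IV)

There is no counter-ion, so the complex is neutral overall.
Ligand charges: 2×aqua (neutral), 4×cyano (-1 each); total -4. So W + (-4) = 0, giving W = +4.
Ligands are named alphabetically: aqua before cyano.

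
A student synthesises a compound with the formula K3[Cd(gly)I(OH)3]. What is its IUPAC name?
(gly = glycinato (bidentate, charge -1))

The 3 potassium counter-ions carry a total charge of +3, so each complex ion is 3−.
Ligand charges: 3×hydroxo (-1 each), 1×glycinato (-1 each), 1×iodo (-1 each); total -5. So Cd + (-5) = 3−, giving Cd = +2.
Ligands are named alphabetically: glycinato before hydroxo before iodo.
The complex ion is anionic, so cadmium takes the -ate form cadmate(II).

potassium (glycinato)trihydroxoiodocadmate(II)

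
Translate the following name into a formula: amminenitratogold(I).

Ligands: 1 ammine (NH3, neutral), 1 nitrato (NO3, -1). Ligand charge sum = -1.
With Au in oxidation state +1, the complex ion is [Au...].

[Au(NH3)(NO3)]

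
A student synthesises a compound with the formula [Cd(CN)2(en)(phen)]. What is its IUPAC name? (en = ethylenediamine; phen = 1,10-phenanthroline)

There is no counter-ion, so the complex is neutral overall.
Ligand charges: 1×ethylenediamine (neutral), 1×1,10-phenanthroline (neutral), 2×cyano (-1 each); total -2. So Cd + (-2) = 0, giving Cd = +2.
Ligands are named alphabetically: cyano before ethylenediamine before phenanthroline.

dicyano(ethylenediamine)(1,10-phenanthroline)cadmium(II)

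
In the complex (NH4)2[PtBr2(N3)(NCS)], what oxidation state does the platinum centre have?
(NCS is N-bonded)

+2

2 ammonium outside the brackets (+1 each) → the complex ion is 2−.
Ligand charges: 1×N3 = -1; 1×NCS = -1; 2×Br = -2; sum -4.
Pt + (-4) = 2− ⇒ Pt is +2.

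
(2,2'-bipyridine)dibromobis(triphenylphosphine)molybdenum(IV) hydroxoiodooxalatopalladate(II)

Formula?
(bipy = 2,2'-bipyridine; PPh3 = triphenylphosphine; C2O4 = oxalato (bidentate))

Cation [Mo…]: ligand charges -2, Mo(IV) ⇒ ion charge 2+.
Anion [Pd…]: ligand charges -4, Pd(II) ⇒ ion charge 2−.

[Mo(bipy)Br2(PPh3)2][Pd(C2O4)I(OH)]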